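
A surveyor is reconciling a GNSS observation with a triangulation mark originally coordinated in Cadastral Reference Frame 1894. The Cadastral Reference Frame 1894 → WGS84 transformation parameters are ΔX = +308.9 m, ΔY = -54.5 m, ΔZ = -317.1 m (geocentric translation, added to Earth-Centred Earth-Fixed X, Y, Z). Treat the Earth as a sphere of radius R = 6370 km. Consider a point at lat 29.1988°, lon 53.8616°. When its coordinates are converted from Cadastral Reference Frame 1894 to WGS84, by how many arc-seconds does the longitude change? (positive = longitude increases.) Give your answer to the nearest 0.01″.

Δλ = -10.45″

sin φ = 0.487841, cos φ = 0.872932, sin λ = 0.807595, cos λ = 0.589738.
East component: ΔE = −sin λ·ΔX + cos λ·ΔY = −(0.807595)(308.9) + (0.589738)(-54.5) = -281.61 m.
1° of latitude spans πR/180 = 111177 m; at latitude φ, 1° of longitude spans that × cos φ = 97050.4 m, so Δλ = -281.61 / 97050.4 × 3600 = -10.446″.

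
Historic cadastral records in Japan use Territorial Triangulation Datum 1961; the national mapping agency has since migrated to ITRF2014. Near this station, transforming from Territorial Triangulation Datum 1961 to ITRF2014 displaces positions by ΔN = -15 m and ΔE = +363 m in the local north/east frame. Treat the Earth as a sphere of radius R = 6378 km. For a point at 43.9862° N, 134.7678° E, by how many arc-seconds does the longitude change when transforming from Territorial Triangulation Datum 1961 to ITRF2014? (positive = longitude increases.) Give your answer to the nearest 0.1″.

At latitude 43.9862°, cos φ = 0.719507.
One radian of longitude at latitude φ spans R cos φ, so Δλ = ΔE / (R cos φ) = 363.0 / (6378000 × 0.719507) = 7.9102e-05 rad = 16.316″.

Δλ = 16.3″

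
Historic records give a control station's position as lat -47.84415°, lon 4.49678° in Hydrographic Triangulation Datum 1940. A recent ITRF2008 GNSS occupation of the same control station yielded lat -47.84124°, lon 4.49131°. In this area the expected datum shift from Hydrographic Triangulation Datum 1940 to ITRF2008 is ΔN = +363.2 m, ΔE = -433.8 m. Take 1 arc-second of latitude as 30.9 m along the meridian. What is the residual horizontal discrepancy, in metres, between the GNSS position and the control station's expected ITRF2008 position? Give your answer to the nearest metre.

Observed coordinate differences: Δφ = +0.00291°, Δλ = -0.00547°.
Converting to metres (1° lat = 111240 m, cos φ = 0.671150): observed ΔN = 323.7 m, observed ΔE = -408.4 m.
Subtracting the expected shift leaves a residual of 323.7 − (363.2) = -39.5 m north and -408.4 − (-433.8) = 25.4 m east.
Residual distance = √((-39.5)² + 25.4²) = 47.0 m.

47 m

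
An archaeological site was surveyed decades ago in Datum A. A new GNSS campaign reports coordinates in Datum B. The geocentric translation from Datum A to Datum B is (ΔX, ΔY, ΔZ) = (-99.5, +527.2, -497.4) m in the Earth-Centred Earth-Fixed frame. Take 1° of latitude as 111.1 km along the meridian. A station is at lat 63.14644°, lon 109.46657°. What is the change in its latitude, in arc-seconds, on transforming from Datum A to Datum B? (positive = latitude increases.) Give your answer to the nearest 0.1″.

sin φ = 0.892164, cos φ = 0.451712, sin λ = 0.942836, cos λ = -0.333257.
North component: ΔN = −sin φ cos λ·ΔX − sin φ sin λ·ΔY + cos φ·ΔZ = −(0.892164)(-0.333257)(-99.5) − (0.892164)(0.942836)(527.2) + (0.451712)(-497.4) = -697.73 m.
1° of latitude spans 111100 m, so Δφ = -697.73 / 111100 × 3600 = -22.609″.

Δφ = -22.6″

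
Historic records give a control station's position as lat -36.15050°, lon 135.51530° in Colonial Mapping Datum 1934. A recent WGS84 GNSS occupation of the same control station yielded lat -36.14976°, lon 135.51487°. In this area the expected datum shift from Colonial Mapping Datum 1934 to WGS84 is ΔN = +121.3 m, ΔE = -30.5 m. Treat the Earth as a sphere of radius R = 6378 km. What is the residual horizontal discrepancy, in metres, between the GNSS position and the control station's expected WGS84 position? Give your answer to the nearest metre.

Observed coordinate differences: Δφ = +0.00074°, Δλ = -0.00043°.
Converting to metres (1° lat = 111317 m, cos φ = 0.807470): observed ΔN = 82.4 m, observed ΔE = -38.7 m.
Subtracting the expected shift leaves a residual of 82.4 − (121.3) = -38.9 m north and -38.7 − (-30.5) = -8.2 m east.
Residual distance = √((-38.9)² + (-8.2)²) = 39.8 m.

40 m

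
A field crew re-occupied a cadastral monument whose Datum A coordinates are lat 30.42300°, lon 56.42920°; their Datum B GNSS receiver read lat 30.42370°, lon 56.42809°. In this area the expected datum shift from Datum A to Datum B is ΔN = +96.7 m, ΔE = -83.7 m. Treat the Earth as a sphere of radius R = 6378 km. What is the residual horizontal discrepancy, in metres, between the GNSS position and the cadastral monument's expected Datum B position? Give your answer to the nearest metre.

30 m

Observed coordinate differences: Δφ = +0.00070°, Δλ = -0.00111°.
Converting to metres (1° lat = 111317 m, cos φ = 0.862310): observed ΔN = 77.9 m, observed ΔE = -106.5 m.
Subtracting the expected shift leaves a residual of 77.9 − (96.7) = -18.8 m north and -106.5 − (-83.7) = -22.8 m east.
Residual distance = √((-18.8)² + (-22.8)²) = 29.6 m.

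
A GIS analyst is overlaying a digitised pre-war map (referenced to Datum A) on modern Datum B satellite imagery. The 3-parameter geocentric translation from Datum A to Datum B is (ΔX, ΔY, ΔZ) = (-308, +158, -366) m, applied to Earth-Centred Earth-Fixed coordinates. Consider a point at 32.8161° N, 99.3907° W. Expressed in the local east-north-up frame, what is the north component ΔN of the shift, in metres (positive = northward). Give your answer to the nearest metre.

The local north axis is (−sin φ cos λ, −sin φ sin λ, cos φ), giving ΔN = -27.235 + 84.480 − 307.592 = -250.35 m.

ΔN = -250 m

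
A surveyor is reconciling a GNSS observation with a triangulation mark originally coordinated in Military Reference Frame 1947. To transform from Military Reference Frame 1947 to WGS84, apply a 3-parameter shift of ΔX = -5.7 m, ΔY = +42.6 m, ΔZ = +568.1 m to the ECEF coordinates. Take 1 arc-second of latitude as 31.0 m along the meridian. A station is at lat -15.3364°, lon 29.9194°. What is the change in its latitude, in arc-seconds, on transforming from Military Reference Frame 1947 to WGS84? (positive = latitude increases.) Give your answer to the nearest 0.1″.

sin φ = -0.264486, cos φ = 0.964390, sin λ = 0.498781, cos λ = 0.866728.
North component: ΔN = −sin φ cos λ·ΔX − sin φ sin λ·ΔY + cos φ·ΔZ = −(-0.264486)(0.866728)(-5.7) − (-0.264486)(0.498781)(42.6) + (0.964390)(568.1) = 552.18 m.
1° of latitude spans 3600 × 31.00 = 111600 m, so Δφ = 552.18 / 111600 × 3600 = 17.812″.

Δφ = 17.8″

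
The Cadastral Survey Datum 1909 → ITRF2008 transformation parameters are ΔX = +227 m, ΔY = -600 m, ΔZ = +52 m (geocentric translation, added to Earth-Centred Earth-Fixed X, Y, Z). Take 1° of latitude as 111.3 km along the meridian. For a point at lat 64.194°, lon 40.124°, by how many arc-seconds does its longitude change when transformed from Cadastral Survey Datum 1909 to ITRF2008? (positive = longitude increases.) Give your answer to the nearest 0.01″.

sin φ = 0.900273, cos φ = 0.435325, sin λ = 0.644444, cos λ = 0.764652.
East component: ΔE = −sin λ·ΔX + cos λ·ΔY = −(0.644444)(227) + (0.764652)(-600) = -605.08 m.
1° of latitude spans 111300 m; at latitude φ, 1° of longitude spans that × cos φ = 48451.7 m, so Δλ = -605.08 / 48451.7 × 3600 = -44.958″.

Δλ = -44.96″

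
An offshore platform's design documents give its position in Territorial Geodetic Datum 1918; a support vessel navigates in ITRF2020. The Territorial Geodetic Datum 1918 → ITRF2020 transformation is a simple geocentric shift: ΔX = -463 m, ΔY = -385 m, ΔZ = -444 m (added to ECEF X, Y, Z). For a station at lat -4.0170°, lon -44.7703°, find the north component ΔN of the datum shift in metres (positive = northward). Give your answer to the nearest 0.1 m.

At φ = -4.0170°, λ = -44.7703°: sin φ = -0.070052, cos φ = 0.997543, sin λ = -0.704266, cos λ = 0.709936.
ΔN = −sin φ cos λ·ΔX − sin φ sin λ·ΔY + cos φ·ΔZ = −(-0.070052)(0.709936)(-463) − (-0.070052)(-0.704266)(-385) + (0.997543)(-444) = -446.94 m.

ΔN = -446.9 m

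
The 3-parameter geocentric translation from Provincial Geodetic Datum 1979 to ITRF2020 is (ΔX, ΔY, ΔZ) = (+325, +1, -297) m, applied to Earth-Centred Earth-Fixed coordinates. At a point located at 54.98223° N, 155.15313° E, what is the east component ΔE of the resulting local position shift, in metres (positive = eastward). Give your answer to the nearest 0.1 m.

ΔE = -137.5 m

The local east axis at (φ, λ) is (−sin λ, cos λ, 0), so ΔE = −sin(155.15313°)·325 + cos(155.15313°)·1 = -137.47 m.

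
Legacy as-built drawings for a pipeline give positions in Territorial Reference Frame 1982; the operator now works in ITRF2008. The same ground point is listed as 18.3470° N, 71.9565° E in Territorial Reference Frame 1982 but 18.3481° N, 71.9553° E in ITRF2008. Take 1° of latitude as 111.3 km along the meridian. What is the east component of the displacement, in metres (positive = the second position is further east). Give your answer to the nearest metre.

Δφ = 18.3481° − 18.3470° = +0.0011°; Δλ = 71.9553° − 71.9565° = -0.0012°.
ΔN = Δφ × 111300 = 122.4 m; ΔE = Δλ × 111300 × cos(18.3470°) = -0.0012 × 111300 × 0.949168 = -126.8 m.

ΔE = -127 m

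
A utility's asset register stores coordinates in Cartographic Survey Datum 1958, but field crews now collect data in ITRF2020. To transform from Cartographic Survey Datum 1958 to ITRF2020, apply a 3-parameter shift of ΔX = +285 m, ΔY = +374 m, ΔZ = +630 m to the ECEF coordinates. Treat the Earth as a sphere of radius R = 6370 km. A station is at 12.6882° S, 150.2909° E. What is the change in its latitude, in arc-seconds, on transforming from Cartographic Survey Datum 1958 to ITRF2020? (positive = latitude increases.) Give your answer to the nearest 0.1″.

Δφ = 19.5″

sin φ = -0.219645, cos φ = 0.975580, sin λ = 0.495597, cos λ = -0.868553.
North component: ΔN = −sin φ cos λ·ΔX − sin φ sin λ·ΔY + cos φ·ΔZ = −(-0.219645)(-0.868553)(285) − (-0.219645)(0.495597)(374) + (0.975580)(630) = 600.96 m.
1° of latitude spans πR/180 = 111177 m, so Δφ = 600.96 / 111177 × 3600 = 19.459″.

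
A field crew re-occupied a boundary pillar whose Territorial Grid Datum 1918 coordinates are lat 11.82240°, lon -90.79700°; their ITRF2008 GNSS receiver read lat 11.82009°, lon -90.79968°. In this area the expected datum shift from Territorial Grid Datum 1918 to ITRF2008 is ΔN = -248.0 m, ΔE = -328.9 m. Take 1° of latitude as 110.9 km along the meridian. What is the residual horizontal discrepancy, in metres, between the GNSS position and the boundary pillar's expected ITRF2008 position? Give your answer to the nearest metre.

Observed coordinate differences: Δφ = -0.00231°, Δλ = -0.00268°.
Converting to metres (1° lat = 110900 m, cos φ = 0.978787): observed ΔN = -256.2 m, observed ΔE = -290.9 m.
Subtracting the expected shift leaves a residual of -256.2 − (-248.0) = -8.2 m north and -290.9 − (-328.9) = 38.0 m east.
Residual distance = √((-8.2)² + 38.0²) = 38.9 m.

39 m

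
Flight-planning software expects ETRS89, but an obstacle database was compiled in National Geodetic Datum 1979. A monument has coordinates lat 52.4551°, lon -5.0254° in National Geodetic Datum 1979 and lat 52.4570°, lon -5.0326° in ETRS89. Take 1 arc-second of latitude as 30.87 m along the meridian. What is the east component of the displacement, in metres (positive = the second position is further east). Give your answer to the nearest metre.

ΔE = -488 m

Δφ = 52.4570° − 52.4551° = +0.0019°; Δλ = -5.0326° − -5.0254° = -0.0072°.
1° of latitude = 3600 × 30.87 = 111132 m.
ΔN = Δφ × 111132 = 211.2 m; ΔE = Δλ × 111132 × cos(52.4551°) = -0.0072 × 111132 × 0.609383 = -487.6 m.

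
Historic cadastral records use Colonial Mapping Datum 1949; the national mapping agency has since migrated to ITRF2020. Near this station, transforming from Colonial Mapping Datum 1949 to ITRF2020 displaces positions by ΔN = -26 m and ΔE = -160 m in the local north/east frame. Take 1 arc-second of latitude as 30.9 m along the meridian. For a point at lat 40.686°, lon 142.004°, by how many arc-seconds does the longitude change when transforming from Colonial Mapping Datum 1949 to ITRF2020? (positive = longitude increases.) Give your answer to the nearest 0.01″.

Δλ = -6.83″

At latitude 40.686°, cos φ = 0.758294.
1″ of longitude at this latitude = 30.90 × cos φ = 23.4313 m, so Δλ = -160.0 / 23.4313 = -6.828″.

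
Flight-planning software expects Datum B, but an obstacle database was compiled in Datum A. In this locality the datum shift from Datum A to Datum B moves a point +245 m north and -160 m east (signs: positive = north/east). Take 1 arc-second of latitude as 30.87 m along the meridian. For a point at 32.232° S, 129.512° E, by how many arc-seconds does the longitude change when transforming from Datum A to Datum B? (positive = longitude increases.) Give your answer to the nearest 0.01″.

At latitude -32.232°, cos φ = 0.845895.
1″ of longitude at this latitude = 30.87 × cos φ = 26.1128 m, so Δλ = -160.0 / 26.1128 = -6.127″.

Δλ = -6.13″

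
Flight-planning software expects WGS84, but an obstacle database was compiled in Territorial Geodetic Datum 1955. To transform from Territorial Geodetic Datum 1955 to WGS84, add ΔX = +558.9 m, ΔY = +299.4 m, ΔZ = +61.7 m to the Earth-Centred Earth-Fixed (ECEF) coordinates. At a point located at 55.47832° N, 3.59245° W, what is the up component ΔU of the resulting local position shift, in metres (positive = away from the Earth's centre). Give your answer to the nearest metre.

At φ = 55.47832°, λ = -3.59245°: sin φ = 0.823912, cos φ = 0.566718, sin λ = -0.062659, cos λ = 0.998035.
ΔU = cos φ cos λ·ΔX + cos φ sin λ·ΔY + sin φ·ΔZ = (0.566718)(0.998035)(558.9) + (0.566718)(-0.062659)(299.4) + (0.823912)(61.7) = 356.32 m.

ΔU = 356 m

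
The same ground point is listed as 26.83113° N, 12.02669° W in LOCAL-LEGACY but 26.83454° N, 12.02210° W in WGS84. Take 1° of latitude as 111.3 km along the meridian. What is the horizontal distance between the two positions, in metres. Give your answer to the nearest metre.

Δφ = 26.83454° − 26.83113° = +0.00341°; Δλ = -12.02210° − -12.02669° = +0.00459°.
ΔN = Δφ × 111300 = 379.5 m; ΔE = Δλ × 111300 × cos(26.83113°) = +0.00459 × 111300 × 0.892341 = 455.9 m.
Distance = √(ΔE² + ΔN²) = √(455.9² + 379.5²) = 593.2 m.

593 m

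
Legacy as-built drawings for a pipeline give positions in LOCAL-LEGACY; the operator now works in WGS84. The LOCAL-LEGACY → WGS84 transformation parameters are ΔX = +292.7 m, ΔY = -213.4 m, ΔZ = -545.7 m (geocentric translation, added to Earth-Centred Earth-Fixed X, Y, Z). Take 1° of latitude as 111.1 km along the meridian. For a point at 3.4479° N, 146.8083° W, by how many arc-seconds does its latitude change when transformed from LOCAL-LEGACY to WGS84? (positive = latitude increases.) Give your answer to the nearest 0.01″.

sin φ = 0.060141, cos φ = 0.998190, sin λ = -0.547442, cos λ = -0.836844.
North component: ΔN = −sin φ cos λ·ΔX − sin φ sin λ·ΔY + cos φ·ΔZ = −(0.060141)(-0.836844)(292.7) − (0.060141)(-0.547442)(-213.4) + (0.998190)(-545.7) = -537.01 m.
1° of latitude spans 111100 m, so Δφ = -537.01 / 111100 × 3600 = -17.401″.

Δφ = -17.40″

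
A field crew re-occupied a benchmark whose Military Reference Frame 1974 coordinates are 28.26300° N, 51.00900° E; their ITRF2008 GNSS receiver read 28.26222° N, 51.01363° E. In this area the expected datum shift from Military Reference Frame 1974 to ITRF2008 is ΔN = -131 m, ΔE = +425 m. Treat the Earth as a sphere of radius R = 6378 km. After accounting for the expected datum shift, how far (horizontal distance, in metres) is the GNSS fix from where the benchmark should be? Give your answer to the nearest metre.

Observed coordinate differences: Δφ = -0.00078°, Δλ = +0.00463°.
Converting to metres (1° lat = 111317 m, cos φ = 0.880783): observed ΔN = -86.8 m, observed ΔE = 454.0 m.
Subtracting the expected shift leaves a residual of -86.8 − (-131) = 44.2 m north and 454.0 − (425) = 29.0 m east.
Residual distance = √(44.2² + 29.0²) = 52.8 m.

53 m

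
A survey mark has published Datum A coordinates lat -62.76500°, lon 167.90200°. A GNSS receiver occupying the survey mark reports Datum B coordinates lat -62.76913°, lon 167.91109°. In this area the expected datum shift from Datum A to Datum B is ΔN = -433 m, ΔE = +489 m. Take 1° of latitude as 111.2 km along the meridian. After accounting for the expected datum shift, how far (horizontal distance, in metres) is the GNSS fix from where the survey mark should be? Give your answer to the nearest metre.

37 m

Observed coordinate differences: Δφ = -0.00413°, Δλ = +0.00909°.
Converting to metres (1° lat = 111200 m, cos φ = 0.457641): observed ΔN = -459.3 m, observed ΔE = 462.6 m.
Subtracting the expected shift leaves a residual of -459.3 − (-433) = -26.3 m north and 462.6 − (489) = -26.4 m east.
Residual distance = √((-26.3)² + (-26.4)²) = 37.2 m.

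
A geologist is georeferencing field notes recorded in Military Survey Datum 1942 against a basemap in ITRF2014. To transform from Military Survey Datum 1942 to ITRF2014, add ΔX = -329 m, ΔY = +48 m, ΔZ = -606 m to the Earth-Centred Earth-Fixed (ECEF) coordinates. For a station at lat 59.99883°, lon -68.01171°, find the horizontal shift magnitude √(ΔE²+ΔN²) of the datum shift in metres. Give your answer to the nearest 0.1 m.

The local east axis at (φ, λ) is (−sin λ, cos λ, 0), so ΔE = −sin(-68.01171°)·(-329) + cos(-68.01171°)·48 = -287.10 m.
The local north axis is (−sin φ cos λ, −sin φ sin λ, cos φ), giving ΔN = 106.679 + 38.545 − 303.011 = -157.79 m.
Horizontal magnitude = √(ΔE² + ΔN²) = √((-287.10)² + (-157.79)²) = 327.60 m.

327.6 m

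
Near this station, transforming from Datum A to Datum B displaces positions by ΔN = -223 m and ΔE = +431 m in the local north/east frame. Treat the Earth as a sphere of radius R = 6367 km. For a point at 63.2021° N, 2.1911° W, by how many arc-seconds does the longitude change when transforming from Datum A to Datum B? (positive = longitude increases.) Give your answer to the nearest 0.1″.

Δλ = 31.0″

At latitude 63.2021°, cos φ = 0.450845.
One radian of longitude at latitude φ spans R cos φ, so Δλ = ΔE / (R cos φ) = 431.0 / (6367000 × 0.450845) = 1.5015e-04 rad = 30.970″.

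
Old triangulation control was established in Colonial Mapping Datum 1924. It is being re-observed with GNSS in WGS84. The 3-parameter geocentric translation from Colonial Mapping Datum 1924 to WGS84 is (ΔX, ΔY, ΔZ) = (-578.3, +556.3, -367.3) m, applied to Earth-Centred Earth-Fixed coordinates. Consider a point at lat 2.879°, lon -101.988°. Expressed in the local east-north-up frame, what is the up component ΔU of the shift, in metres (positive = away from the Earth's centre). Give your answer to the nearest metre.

At φ = 2.879°, λ = -101.988°: sin φ = 0.050227, cos φ = 0.998738, sin λ = -0.978191, cos λ = -0.207707.
ΔU = cos φ cos λ·ΔX + cos φ sin λ·ΔY + sin φ·ΔZ = (0.998738)(-0.207707)(-578.3) + (0.998738)(-0.978191)(556.3) + (0.050227)(-367.3) = -441.96 m.

ΔU = -442 m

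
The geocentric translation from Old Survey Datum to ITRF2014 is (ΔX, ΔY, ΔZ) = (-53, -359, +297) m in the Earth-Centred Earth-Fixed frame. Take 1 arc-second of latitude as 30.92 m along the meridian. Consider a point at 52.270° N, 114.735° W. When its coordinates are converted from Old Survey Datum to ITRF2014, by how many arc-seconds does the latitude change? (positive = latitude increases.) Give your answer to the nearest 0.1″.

Δφ = -3.0″

sin φ = 0.790903, cos φ = 0.611941, sin λ = -0.908253, cos λ = -0.418422.
North component: ΔN = −sin φ cos λ·ΔX − sin φ sin λ·ΔY + cos φ·ΔZ = −(0.790903)(-0.418422)(-53) − (0.790903)(-0.908253)(-359) + (0.611941)(297) = -93.68 m.
1° of latitude spans 3600 × 30.92 = 111312 m, so Δφ = -93.68 / 111312 × 3600 = -3.030″.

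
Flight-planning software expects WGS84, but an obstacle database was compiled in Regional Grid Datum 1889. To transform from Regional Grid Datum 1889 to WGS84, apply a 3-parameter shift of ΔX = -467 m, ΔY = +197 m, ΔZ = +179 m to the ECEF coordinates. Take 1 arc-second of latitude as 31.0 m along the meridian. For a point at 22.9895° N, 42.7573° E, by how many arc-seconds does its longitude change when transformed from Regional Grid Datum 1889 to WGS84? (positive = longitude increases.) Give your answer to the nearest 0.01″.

Δλ = 16.18″

sin φ = 0.390562, cos φ = 0.920576, sin λ = 0.678894, cos λ = 0.734236.
East component: ΔE = −sin λ·ΔX + cos λ·ΔY = −(0.678894)(-467) + (0.734236)(197) = 461.69 m.
1° of latitude spans 3600 × 31.00 = 111600 m; at latitude φ, 1° of longitude spans that × cos φ = 102736.3 m, so Δλ = 461.69 / 102736.3 × 3600 = 16.178″.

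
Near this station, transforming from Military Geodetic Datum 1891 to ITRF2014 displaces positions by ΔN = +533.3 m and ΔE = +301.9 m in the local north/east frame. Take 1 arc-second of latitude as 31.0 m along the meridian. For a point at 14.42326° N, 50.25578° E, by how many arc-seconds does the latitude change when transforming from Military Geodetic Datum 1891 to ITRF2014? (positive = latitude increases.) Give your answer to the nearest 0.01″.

1″ of latitude = 31.00 m, so Δφ = 533.3 / 31.00 = 17.203″.

Δφ = 17.20″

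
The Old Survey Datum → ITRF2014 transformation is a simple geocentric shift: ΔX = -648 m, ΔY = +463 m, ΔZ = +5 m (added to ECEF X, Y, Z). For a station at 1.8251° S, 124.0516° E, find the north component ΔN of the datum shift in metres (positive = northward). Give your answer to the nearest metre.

At φ = -1.8251°, λ = 124.0516°: sin φ = -0.031849, cos φ = 0.999493, sin λ = 0.828534, cos λ = -0.559939.
ΔN = −sin φ cos λ·ΔX − sin φ sin λ·ΔY + cos φ·ΔZ = −(-0.031849)(-0.559939)(-648) − (-0.031849)(0.828534)(463) + (0.999493)(5) = 28.77 m.

ΔN = 29 m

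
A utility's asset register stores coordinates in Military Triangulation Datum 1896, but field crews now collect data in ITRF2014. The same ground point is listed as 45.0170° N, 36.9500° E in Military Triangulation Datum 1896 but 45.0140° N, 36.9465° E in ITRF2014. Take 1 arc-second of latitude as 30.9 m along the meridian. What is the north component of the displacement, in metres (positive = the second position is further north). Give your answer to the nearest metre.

Δφ = 45.0140° − 45.0170° = -0.0030°; Δλ = 36.9465° − 36.9500° = -0.0035°.
1° of latitude = 3600 × 30.90 = 111240 m.
ΔN = Δφ × 111240 = -333.7 m; ΔE = Δλ × 111240 × cos(45.0170°) = -0.0035 × 111240 × 0.706897 = -275.2 m.

ΔN = -334 m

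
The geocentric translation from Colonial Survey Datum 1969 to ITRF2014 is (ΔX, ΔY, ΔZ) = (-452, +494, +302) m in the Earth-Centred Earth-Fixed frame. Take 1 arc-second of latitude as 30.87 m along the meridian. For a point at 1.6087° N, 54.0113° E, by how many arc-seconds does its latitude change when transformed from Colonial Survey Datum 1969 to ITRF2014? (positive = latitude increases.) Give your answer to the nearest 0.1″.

Δφ = 9.7″

sin φ = 0.028073, cos φ = 0.999606, sin λ = 0.809133, cos λ = 0.587626.
North component: ΔN = −sin φ cos λ·ΔX − sin φ sin λ·ΔY + cos φ·ΔZ = −(0.028073)(0.587626)(-452) − (0.028073)(0.809133)(494) + (0.999606)(302) = 298.12 m.
1° of latitude spans 3600 × 30.87 = 111132 m, so Δφ = 298.12 / 111132 × 3600 = 9.657″.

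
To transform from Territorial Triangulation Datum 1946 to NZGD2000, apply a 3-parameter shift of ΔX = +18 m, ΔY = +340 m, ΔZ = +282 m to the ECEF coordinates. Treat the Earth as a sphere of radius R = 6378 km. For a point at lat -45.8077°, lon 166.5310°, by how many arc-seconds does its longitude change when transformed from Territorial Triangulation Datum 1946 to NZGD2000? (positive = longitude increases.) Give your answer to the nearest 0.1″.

Δλ = -15.5″

sin φ = -0.717004, cos φ = 0.697069, sin λ = 0.232919, cos λ = -0.972496.
East component: ΔE = −sin λ·ΔX + cos λ·ΔY = −(0.232919)(18) + (-0.972496)(340) = -334.84 m.
1° of latitude spans πR/180 = 111317 m; at latitude φ, 1° of longitude spans that × cos φ = 77595.7 m, so Δλ = -334.84 / 77595.7 × 3600 = -15.535″.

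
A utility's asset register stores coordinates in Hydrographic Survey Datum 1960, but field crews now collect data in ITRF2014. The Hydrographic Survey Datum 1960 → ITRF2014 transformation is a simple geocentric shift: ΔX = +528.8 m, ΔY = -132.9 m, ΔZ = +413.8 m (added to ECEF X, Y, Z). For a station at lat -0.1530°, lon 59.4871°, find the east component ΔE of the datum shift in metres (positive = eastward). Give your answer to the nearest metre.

ΔE = -523 m

The local east axis at (φ, λ) is (−sin λ, cos λ, 0), so ΔE = −sin(59.4871°)·528.8 + cos(59.4871°)·(-132.9) = -523.05 m.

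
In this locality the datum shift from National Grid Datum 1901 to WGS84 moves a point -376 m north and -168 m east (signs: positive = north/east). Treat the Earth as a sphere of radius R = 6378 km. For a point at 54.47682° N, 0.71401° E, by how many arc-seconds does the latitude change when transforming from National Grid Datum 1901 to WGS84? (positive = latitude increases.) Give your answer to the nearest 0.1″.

Δφ = -12.2″

On a sphere of radius R, 1 rad of latitude = R, so Δφ = ΔN / R = -376.0 / 6378000 = -5.8953e-05 rad = -12.160″.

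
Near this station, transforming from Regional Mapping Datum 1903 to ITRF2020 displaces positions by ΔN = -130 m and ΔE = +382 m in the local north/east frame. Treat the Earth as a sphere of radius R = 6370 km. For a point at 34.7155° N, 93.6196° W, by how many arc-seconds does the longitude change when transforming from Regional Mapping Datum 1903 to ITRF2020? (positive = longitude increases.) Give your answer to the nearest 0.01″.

At latitude 34.7155°, cos φ = 0.821990.
One radian of longitude at latitude φ spans R cos φ, so Δλ = ΔE / (R cos φ) = 382.0 / (6370000 × 0.821990) = 7.2955e-05 rad = 15.048″.

Δλ = 15.05″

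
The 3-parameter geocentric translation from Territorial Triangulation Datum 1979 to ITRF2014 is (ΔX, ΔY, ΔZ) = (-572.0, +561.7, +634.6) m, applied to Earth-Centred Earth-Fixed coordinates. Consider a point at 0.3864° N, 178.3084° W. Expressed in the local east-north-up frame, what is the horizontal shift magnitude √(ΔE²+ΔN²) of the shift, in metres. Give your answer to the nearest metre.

At φ = 0.3864°, λ = -178.3084°: sin φ = 0.006744, cos φ = 0.999977, sin λ = -0.029520, cos λ = -0.999564.
ΔE = −sin λ·ΔX + cos λ·ΔY = −(-0.029520)·(-572.0) + (-0.999564)·(561.7) = -578.34 m.
ΔN = −sin φ cos λ·ΔX − sin φ sin λ·ΔY + cos φ·ΔZ = −(0.006744)(-0.999564)(-572.0) − (0.006744)(-0.029520)(561.7) + (0.999977)(634.6) = 630.84 m.
Horizontal magnitude = √(ΔE² + ΔN²) = √((-578.34)² + 630.84²) = 855.83 m.

856 m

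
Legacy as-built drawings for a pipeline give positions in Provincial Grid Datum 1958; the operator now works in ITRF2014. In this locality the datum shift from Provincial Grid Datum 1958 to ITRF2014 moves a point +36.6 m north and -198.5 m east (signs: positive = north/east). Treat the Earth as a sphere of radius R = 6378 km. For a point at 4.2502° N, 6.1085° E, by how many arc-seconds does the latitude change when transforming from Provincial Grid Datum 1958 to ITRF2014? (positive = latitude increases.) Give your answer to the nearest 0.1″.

On a sphere of radius R, 1 rad of latitude = R, so Δφ = ΔN / R = 36.6 / 6378000 = 5.7385e-06 rad = 1.184″.

Δφ = 1.2″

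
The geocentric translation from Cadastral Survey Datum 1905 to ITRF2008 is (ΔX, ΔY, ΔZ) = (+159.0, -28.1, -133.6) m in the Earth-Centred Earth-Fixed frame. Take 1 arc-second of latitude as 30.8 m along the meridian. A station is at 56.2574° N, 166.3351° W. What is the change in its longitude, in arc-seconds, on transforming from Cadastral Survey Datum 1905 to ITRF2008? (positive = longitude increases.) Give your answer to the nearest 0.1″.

Δλ = 3.8″

sin φ = 0.831541, cos φ = 0.555463, sin λ = -0.236243, cos λ = -0.971694.
East component: ΔE = −sin λ·ΔX + cos λ·ΔY = −(-0.236243)(159.0) + (-0.971694)(-28.1) = 64.87 m.
1° of latitude spans 3600 × 30.80 = 110880 m; at latitude φ, 1° of longitude spans that × cos φ = 61589.7 m, so Δλ = 64.87 / 61589.7 × 3600 = 3.792″.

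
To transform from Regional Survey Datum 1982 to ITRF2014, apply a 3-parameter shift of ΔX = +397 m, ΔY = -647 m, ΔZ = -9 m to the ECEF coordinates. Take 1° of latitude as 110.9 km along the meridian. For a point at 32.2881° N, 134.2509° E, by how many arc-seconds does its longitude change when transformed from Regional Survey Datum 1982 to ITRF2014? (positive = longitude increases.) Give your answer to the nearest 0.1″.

sin φ = 0.534177, cos φ = 0.845373, sin λ = 0.716291, cos λ = -0.697802.
East component: ΔE = −sin λ·ΔX + cos λ·ΔY = −(0.716291)(397) + (-0.697802)(-647) = 167.11 m.
1° of latitude spans 110900 m; at latitude φ, 1° of longitude spans that × cos φ = 93751.8 m, so Δλ = 167.11 / 93751.8 × 3600 = 6.417″.

Δλ = 6.4″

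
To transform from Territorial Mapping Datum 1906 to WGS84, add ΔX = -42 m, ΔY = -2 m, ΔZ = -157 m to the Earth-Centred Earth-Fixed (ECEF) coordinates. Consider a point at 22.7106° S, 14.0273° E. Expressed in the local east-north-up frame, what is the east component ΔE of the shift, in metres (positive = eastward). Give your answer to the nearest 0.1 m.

The local east axis at (φ, λ) is (−sin λ, cos λ, 0), so ΔE = −sin(14.0273°)·(-42) + cos(14.0273°)·(-2) = 8.24 m.

ΔE = 8.2 m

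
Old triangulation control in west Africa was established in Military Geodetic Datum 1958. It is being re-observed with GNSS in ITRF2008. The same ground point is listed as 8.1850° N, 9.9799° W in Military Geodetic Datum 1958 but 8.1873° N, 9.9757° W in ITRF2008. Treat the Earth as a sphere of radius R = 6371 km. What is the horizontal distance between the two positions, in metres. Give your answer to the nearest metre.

528 m

Δφ = 8.1873° − 8.1850° = +0.0023°; Δλ = -9.9757° − -9.9799° = +0.0042°.
1° along a meridian = πR/180 = 111195 m.
ΔN = Δφ × 111195 = 255.7 m; ΔE = Δλ × 111195 × cos(8.1850°) = +0.0042 × 111195 × 0.989814 = 462.3 m.
Distance = √(ΔE² + ΔN²) = √(462.3² + 255.7²) = 528.3 m.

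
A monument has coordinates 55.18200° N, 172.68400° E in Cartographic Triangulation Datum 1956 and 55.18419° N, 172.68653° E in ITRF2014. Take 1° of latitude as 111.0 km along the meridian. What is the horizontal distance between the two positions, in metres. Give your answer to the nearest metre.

Δφ = 55.18419° − 55.18200° = +0.00219°; Δλ = 172.68653° − 172.68400° = +0.00253°.
ΔN = Δφ × 111000 = 243.1 m; ΔE = Δλ × 111000 × cos(55.18200°) = +0.00253 × 111000 × 0.570972 = 160.3 m.
Distance = √(ΔE² + ΔN²) = √(160.3² + 243.1²) = 291.2 m.

291 m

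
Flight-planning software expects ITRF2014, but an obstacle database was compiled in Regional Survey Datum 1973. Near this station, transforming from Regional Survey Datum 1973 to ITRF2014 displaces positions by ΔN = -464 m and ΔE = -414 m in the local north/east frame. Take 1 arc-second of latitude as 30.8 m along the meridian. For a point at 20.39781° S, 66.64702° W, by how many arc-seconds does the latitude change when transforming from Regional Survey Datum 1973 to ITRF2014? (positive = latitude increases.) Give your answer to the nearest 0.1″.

Δφ = -15.1″

1″ of latitude = 30.80 m, so Δφ = -464.0 / 30.80 = -15.065″.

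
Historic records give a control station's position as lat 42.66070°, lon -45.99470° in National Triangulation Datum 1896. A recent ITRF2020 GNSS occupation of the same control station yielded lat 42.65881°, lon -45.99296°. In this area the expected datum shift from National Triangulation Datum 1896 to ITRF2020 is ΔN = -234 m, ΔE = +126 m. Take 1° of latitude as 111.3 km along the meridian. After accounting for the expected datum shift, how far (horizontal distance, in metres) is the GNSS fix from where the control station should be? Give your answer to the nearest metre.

29 m

Observed coordinate differences: Δφ = -0.00189°, Δλ = +0.00174°.
Converting to metres (1° lat = 111300 m, cos φ = 0.735380): observed ΔN = -210.4 m, observed ΔE = 142.4 m.
Subtracting the expected shift leaves a residual of -210.4 − (-234) = 23.6 m north and 142.4 − (126) = 16.4 m east.
Residual distance = √(23.6² + 16.4²) = 28.8 m.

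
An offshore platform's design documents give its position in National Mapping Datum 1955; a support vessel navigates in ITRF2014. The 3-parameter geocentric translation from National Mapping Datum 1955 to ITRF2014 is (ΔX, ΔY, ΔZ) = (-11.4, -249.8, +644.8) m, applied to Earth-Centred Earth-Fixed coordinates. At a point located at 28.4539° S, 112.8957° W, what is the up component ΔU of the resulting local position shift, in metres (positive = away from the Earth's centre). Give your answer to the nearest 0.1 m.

The local up (radial) axis is (cos φ cos λ, cos φ sin λ, sin φ), giving ΔU = 3.899 + 202.321 − 307.216 = -101.00 m.

ΔU = -101.0 m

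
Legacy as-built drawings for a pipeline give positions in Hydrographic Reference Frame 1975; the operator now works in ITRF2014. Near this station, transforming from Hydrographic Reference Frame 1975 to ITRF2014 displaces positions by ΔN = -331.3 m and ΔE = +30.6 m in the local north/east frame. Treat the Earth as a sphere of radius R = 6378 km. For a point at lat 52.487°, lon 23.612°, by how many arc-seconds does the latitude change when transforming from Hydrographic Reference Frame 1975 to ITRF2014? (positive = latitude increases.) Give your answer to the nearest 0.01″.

Δφ = -10.71″

On a sphere of radius R, 1 rad of latitude = R, so Δφ = ΔN / R = -331.3 / 6378000 = -5.1944e-05 rad = -10.714″.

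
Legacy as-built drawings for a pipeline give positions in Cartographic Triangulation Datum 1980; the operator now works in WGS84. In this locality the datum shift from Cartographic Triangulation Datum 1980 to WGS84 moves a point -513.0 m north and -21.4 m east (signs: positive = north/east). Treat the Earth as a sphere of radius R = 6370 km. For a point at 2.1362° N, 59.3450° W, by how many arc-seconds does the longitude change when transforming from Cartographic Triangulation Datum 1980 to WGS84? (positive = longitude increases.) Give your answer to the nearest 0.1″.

Δλ = -0.7″

At latitude 2.1362°, cos φ = 0.999305.
One radian of longitude at latitude φ spans R cos φ, so Δλ = ΔE / (R cos φ) = -21.4 / (6370000 × 0.999305) = -3.3618e-06 rad = -0.693″.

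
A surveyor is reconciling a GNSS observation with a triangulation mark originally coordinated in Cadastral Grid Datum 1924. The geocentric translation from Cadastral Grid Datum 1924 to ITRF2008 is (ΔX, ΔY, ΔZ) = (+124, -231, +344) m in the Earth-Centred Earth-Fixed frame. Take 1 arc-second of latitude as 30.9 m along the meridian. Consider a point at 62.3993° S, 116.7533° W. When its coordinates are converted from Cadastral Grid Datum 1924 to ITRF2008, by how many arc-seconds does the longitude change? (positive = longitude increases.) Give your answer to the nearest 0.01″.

Δλ = 15.00″

sin φ = -0.886198, cos φ = 0.463307, sin λ = -0.892953, cos λ = -0.450150.
East component: ΔE = −sin λ·ΔX + cos λ·ΔY = −(-0.892953)(124) + (-0.450150)(-231) = 214.71 m.
1° of latitude spans 3600 × 30.90 = 111240 m; at latitude φ, 1° of longitude spans that × cos φ = 51538.3 m, so Δλ = 214.71 / 51538.3 × 3600 = 14.998″.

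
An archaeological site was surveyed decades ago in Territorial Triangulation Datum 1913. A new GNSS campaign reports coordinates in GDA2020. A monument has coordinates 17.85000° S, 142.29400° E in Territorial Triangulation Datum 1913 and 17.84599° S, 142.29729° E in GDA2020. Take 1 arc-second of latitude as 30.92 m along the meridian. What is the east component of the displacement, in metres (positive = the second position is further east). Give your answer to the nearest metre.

Δφ = -17.84599° − -17.85000° = +0.00401°; Δλ = 142.29729° − 142.29400° = +0.00329°.
1° of latitude = 3600 × 30.92 = 111312 m.
ΔN = Δφ × 111312 = 446.4 m; ΔE = Δλ × 111312 × cos(-17.85000°) = +0.00329 × 111312 × 0.951862 = 348.6 m.

ΔE = 349 m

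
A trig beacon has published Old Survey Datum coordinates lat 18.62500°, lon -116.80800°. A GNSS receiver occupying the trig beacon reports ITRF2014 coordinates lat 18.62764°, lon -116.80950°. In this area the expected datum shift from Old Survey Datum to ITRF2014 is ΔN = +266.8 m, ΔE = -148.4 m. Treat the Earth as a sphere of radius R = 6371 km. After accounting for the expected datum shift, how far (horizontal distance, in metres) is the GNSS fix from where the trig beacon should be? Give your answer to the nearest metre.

28 m

Observed coordinate differences: Δφ = +0.00264°, Δλ = -0.00150°.
Converting to metres (1° lat = 111195 m, cos φ = 0.947629): observed ΔN = 293.6 m, observed ΔE = -158.1 m.
Subtracting the expected shift leaves a residual of 293.6 − (266.8) = 26.8 m north and -158.1 − (-148.4) = -9.7 m east.
Residual distance = √(26.8² + (-9.7)²) = 28.4 m.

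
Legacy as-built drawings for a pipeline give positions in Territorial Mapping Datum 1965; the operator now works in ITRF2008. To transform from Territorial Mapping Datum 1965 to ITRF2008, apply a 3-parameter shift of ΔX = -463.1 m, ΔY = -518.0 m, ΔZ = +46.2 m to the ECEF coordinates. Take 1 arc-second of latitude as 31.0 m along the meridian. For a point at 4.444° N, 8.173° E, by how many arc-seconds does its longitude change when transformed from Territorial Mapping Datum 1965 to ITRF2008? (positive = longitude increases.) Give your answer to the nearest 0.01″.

sin φ = 0.077485, cos φ = 0.996994, sin λ = 0.142162, cos λ = 0.989843.
East component: ΔE = −sin λ·ΔX + cos λ·ΔY = −(0.142162)(-463.1) + (0.989843)(-518.0) = -446.90 m.
1° of latitude spans 3600 × 31.00 = 111600 m; at latitude φ, 1° of longitude spans that × cos φ = 111264.5 m, so Δλ = -446.90 / 111264.5 × 3600 = -14.460″.

Δλ = -14.46″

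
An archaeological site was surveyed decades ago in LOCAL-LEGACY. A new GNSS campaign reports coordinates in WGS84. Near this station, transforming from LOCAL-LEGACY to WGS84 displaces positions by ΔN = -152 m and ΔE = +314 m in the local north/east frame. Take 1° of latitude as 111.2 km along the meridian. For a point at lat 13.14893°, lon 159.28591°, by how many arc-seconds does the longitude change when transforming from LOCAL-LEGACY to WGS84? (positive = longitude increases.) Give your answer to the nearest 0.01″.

At latitude 13.14893°, cos φ = 0.973782.
1° of longitude at this latitude = 111.2 × cos φ = 108.28 km, so Δλ = 314.0 / 108284.6 = 0.0028998° = 10.439″.

Δλ = 10.44″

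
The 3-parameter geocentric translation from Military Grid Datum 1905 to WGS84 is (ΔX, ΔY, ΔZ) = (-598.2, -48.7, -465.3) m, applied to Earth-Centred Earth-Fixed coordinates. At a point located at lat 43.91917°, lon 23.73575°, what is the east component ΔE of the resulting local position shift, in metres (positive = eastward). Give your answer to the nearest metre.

ΔE = 196 m

At φ = 43.91917°, λ = 23.73575°: sin φ = 0.693643, cos φ = 0.720319, sin λ = 0.402519, cos λ = 0.915412.
ΔE = −sin λ·ΔX + cos λ·ΔY = −(0.402519)·(-598.2) + (0.915412)·(-48.7) = 196.21 m.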